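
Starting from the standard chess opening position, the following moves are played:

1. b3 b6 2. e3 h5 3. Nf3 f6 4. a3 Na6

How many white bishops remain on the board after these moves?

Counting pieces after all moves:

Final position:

  a b c d e f g h
  ─────────────────
8│♜ · ♝ ♛ ♚ ♝ ♞ ♜│8
7│♟ · ♟ ♟ ♟ · ♟ ·│7
6│♞ ♟ · · · ♟ · ·│6
5│· · · · · · · ♟│5
4│· · · · · · · ·│4
3│♙ ♙ · · ♙ ♘ · ·│3
2│· · ♙ ♙ · ♙ ♙ ♙│2
1│♖ ♘ ♗ ♕ ♔ ♗ · ♖│1
  ─────────────────
  a b c d e f g h


2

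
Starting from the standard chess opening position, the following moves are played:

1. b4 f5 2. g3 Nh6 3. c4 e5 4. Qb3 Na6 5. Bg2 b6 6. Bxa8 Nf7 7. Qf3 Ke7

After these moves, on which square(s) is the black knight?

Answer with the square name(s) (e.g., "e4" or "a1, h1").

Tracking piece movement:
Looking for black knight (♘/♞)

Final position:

  a b c d e f g h
  ─────────────────
8│♗ · ♝ ♛ · ♝ · ♜│8
7│♟ · ♟ ♟ ♚ ♞ ♟ ♟│7
6│♞ ♟ · · · · · ·│6
5│· · · · ♟ ♟ · ·│5
4│· ♙ ♙ · · · · ·│4
3│· · · · · ♕ ♙ ·│3
2│♙ · · ♙ ♙ ♙ · ♙│2
1│♖ ♘ ♗ · ♔ · ♘ ♖│1
  ─────────────────
  a b c d e f g h


a6, f7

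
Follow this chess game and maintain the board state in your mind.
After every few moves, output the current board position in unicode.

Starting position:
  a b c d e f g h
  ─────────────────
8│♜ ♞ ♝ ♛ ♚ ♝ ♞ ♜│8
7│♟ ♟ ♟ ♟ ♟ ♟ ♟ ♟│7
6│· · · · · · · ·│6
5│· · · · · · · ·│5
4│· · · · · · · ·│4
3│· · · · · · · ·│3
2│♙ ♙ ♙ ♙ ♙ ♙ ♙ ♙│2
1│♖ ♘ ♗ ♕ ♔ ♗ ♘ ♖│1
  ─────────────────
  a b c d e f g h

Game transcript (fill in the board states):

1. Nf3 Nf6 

  a b c d e f g h
  ─────────────────
8│♜ ♞ ♝ ♛ ♚ ♝ · ♜│8
7│♟ ♟ ♟ ♟ ♟ ♟ ♟ ♟│7
6│· · · · · ♞ · ·│6
5│· · · · · · · ·│5
4│· · · · · · · ·│4
3│· · · · · ♘ · ·│3
2│♙ ♙ ♙ ♙ ♙ ♙ ♙ ♙│2
1│♖ ♘ ♗ ♕ ♔ ♗ · ♖│1
  ─────────────────
  a b c d e f g h

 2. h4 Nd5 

  a b c d e f g h
  ─────────────────
8│♜ ♞ ♝ ♛ ♚ ♝ · ♜│8
7│♟ ♟ ♟ ♟ ♟ ♟ ♟ ♟│7
6│· · · · · · · ·│6
5│· · · ♞ · · · ·│5
4│· · · · · · · ♙│4
3│· · · · · ♘ · ·│3
2│♙ ♙ ♙ ♙ ♙ ♙ ♙ ·│2
1│♖ ♘ ♗ ♕ ♔ ♗ · ♖│1
  ─────────────────
  a b c d e f g h

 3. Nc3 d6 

  a b c d e f g h
  ─────────────────
8│♜ ♞ ♝ ♛ ♚ ♝ · ♜│8
7│♟ ♟ ♟ · ♟ ♟ ♟ ♟│7
6│· · · ♟ · · · ·│6
5│· · · ♞ · · · ·│5
4│· · · · · · · ♙│4
3│· · ♘ · · ♘ · ·│3
2│♙ ♙ ♙ ♙ ♙ ♙ ♙ ·│2
1│♖ · ♗ ♕ ♔ ♗ · ♖│1
  ─────────────────
  a b c d e f g h

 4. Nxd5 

  a b c d e f g h
  ─────────────────
8│♜ ♞ ♝ ♛ ♚ ♝ · ♜│8
7│♟ ♟ ♟ · ♟ ♟ ♟ ♟│7
6│· · · ♟ · · · ·│6
5│· · · ♘ · · · ·│5
4│· · · · · · · ♙│4
3│· · · · · ♘ · ·│3
2│♙ ♙ ♙ ♙ ♙ ♙ ♙ ·│2
1│♖ · ♗ ♕ ♔ ♗ · ♖│1
  ─────────────────
  a b c d e f g h


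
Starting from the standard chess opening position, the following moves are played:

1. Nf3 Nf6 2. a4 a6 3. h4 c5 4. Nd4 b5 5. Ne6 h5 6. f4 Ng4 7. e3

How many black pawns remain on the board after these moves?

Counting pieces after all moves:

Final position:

  a b c d e f g h
  ─────────────────
8│♜ ♞ ♝ ♛ ♚ ♝ · ♜│8
7│· · · ♟ ♟ ♟ ♟ ·│7
6│♟ · · · ♘ · · ·│6
5│· ♟ ♟ · · · · ♟│5
4│♙ · · · · ♙ ♞ ♙│4
3│· · · · ♙ · · ·│3
2│· ♙ ♙ ♙ · · ♙ ·│2
1│♖ ♘ ♗ ♕ ♔ ♗ · ♖│1
  ─────────────────
  a b c d e f g h


8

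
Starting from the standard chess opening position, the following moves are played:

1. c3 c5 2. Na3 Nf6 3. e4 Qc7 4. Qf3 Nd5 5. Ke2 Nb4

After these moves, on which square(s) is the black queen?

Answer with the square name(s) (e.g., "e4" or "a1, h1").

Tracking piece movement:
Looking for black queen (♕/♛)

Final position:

  a b c d e f g h
  ─────────────────
8│♜ ♞ ♝ · ♚ ♝ · ♜│8
7│♟ ♟ ♛ ♟ ♟ ♟ ♟ ♟│7
6│· · · · · · · ·│6
5│· · ♟ · · · · ·│5
4│· ♞ · · ♙ · · ·│4
3│♘ · ♙ · · ♕ · ·│3
2│♙ ♙ · ♙ ♔ ♙ ♙ ♙│2
1│♖ · ♗ · · ♗ ♘ ♖│1
  ─────────────────
  a b c d e f g h


c7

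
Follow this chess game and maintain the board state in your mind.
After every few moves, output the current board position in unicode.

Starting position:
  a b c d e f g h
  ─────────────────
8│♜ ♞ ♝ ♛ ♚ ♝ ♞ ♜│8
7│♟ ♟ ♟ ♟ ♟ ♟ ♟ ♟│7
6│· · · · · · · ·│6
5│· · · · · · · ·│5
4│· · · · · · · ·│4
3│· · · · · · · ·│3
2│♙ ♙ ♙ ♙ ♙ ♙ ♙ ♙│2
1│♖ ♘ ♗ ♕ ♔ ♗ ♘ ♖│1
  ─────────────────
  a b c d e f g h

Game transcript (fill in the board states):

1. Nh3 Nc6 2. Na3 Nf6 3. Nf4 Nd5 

  a b c d e f g h
  ─────────────────
8│♜ · ♝ ♛ ♚ ♝ · ♜│8
7│♟ ♟ ♟ ♟ ♟ ♟ ♟ ♟│7
6│· · ♞ · · · · ·│6
5│· · · ♞ · · · ·│5
4│· · · · · ♘ · ·│4
3│♘ · · · · · · ·│3
2│♙ ♙ ♙ ♙ ♙ ♙ ♙ ♙│2
1│♖ · ♗ ♕ ♔ ♗ · ♖│1
  ─────────────────
  a b c d e f g h

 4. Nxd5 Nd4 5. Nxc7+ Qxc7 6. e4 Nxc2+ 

  a b c d e f g h
  ─────────────────
8│♜ · ♝ · ♚ ♝ · ♜│8
7│♟ ♟ ♛ ♟ ♟ ♟ ♟ ♟│7
6│· · · · · · · ·│6
5│· · · · · · · ·│5
4│· · · · ♙ · · ·│4
3│♘ · · · · · · ·│3
2│♙ ♙ ♞ ♙ · ♙ ♙ ♙│2
1│♖ · ♗ ♕ ♔ ♗ · ♖│1
  ─────────────────
  a b c d e f g h

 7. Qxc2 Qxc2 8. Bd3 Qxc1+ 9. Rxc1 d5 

  a b c d e f g h
  ─────────────────
8│♜ · ♝ · ♚ ♝ · ♜│8
7│♟ ♟ · · ♟ ♟ ♟ ♟│7
6│· · · · · · · ·│6
5│· · · ♟ · · · ·│5
4│· · · · ♙ · · ·│4
3│♘ · · ♗ · · · ·│3
2│♙ ♙ · ♙ · ♙ ♙ ♙│2
1│· · ♖ · ♔ · · ♖│1
  ─────────────────
  a b c d e f g h

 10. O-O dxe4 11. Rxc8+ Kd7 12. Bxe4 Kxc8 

  a b c d e f g h
  ─────────────────
8│♜ · ♚ · · ♝ · ♜│8
7│♟ ♟ · · ♟ ♟ ♟ ♟│7
6│· · · · · · · ·│6
5│· · · · · · · ·│5
4│· · · · ♗ · · ·│4
3│♘ · · · · · · ·│3
2│♙ ♙ · ♙ · ♙ ♙ ♙│2
1│· · · · · ♖ ♔ ·│1
  ─────────────────
  a b c d e f g h

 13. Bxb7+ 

  a b c d e f g h
  ─────────────────
8│♜ · ♚ · · ♝ · ♜│8
7│♟ ♗ · · ♟ ♟ ♟ ♟│7
6│· · · · · · · ·│6
5│· · · · · · · ·│5
4│· · · · · · · ·│4
3│♘ · · · · · · ·│3
2│♙ ♙ · ♙ · ♙ ♙ ♙│2
1│· · · · · ♖ ♔ ·│1
  ─────────────────
  a b c d e f g h


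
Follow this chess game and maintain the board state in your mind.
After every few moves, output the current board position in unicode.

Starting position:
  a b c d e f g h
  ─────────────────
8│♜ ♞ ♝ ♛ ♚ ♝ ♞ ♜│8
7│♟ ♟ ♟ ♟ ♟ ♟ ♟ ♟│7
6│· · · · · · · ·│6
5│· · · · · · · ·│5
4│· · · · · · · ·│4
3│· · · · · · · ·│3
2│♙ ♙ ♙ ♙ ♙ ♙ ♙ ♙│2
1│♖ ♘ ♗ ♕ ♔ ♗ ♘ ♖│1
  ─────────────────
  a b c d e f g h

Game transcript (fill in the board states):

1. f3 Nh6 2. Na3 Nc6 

  a b c d e f g h
  ─────────────────
8│♜ · ♝ ♛ ♚ ♝ · ♜│8
7│♟ ♟ ♟ ♟ ♟ ♟ ♟ ♟│7
6│· · ♞ · · · · ♞│6
5│· · · · · · · ·│5
4│· · · · · · · ·│4
3│♘ · · · · ♙ · ·│3
2│♙ ♙ ♙ ♙ ♙ · ♙ ♙│2
1│♖ · ♗ ♕ ♔ ♗ ♘ ♖│1
  ─────────────────
  a b c d e f g h

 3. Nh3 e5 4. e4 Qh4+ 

  a b c d e f g h
  ─────────────────
8│♜ · ♝ · ♚ ♝ · ♜│8
7│♟ ♟ ♟ ♟ · ♟ ♟ ♟│7
6│· · ♞ · · · · ♞│6
5│· · · · ♟ · · ·│5
4│· · · · ♙ · · ♛│4
3│♘ · · · · ♙ · ♘│3
2│♙ ♙ ♙ ♙ · · ♙ ♙│2
1│♖ · ♗ ♕ ♔ ♗ · ♖│1
  ─────────────────
  a b c d e f g h

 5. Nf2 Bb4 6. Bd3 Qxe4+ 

  a b c d e f g h
  ─────────────────
8│♜ · ♝ · ♚ · · ♜│8
7│♟ ♟ ♟ ♟ · ♟ ♟ ♟│7
6│· · ♞ · · · · ♞│6
5│· · · · ♟ · · ·│5
4│· ♝ · · ♛ · · ·│4
3│♘ · · ♗ · ♙ · ·│3
2│♙ ♙ ♙ ♙ · ♘ ♙ ♙│2
1│♖ · ♗ ♕ ♔ · · ♖│1
  ─────────────────
  a b c d e f g h

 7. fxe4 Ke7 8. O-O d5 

  a b c d e f g h
  ─────────────────
8│♜ · ♝ · · · · ♜│8
7│♟ ♟ ♟ · ♚ ♟ ♟ ♟│7
6│· · ♞ · · · · ♞│6
5│· · · ♟ ♟ · · ·│5
4│· ♝ · · ♙ · · ·│4
3│♘ · · ♗ · · · ·│3
2│♙ ♙ ♙ ♙ · ♘ ♙ ♙│2
1│♖ · ♗ ♕ · ♖ ♔ ·│1
  ─────────────────
  a b c d e f g h



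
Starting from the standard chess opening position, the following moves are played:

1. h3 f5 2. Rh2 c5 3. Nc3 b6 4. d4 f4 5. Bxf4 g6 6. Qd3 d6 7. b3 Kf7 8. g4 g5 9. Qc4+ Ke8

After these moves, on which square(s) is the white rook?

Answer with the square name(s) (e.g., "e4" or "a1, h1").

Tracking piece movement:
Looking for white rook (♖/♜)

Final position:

  a b c d e f g h
  ─────────────────
8│♜ ♞ ♝ ♛ ♚ ♝ ♞ ♜│8
7│♟ · · · ♟ · · ♟│7
6│· ♟ · ♟ · · · ·│6
5│· · ♟ · · · ♟ ·│5
4│· · ♕ ♙ · ♗ ♙ ·│4
3│· ♙ ♘ · · · · ♙│3
2│♙ · ♙ · ♙ ♙ · ♖│2
1│♖ · · · ♔ ♗ ♘ ·│1
  ─────────────────
  a b c d e f g h


a1, h2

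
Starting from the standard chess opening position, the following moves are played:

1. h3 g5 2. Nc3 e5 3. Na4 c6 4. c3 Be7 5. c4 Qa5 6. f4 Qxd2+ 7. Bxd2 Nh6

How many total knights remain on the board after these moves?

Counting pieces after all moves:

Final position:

  a b c d e f g h
  ─────────────────
8│♜ ♞ ♝ · ♚ · · ♜│8
7│♟ ♟ · ♟ ♝ ♟ · ♟│7
6│· · ♟ · · · · ♞│6
5│· · · · ♟ · ♟ ·│5
4│♘ · ♙ · · ♙ · ·│4
3│· · · · · · · ♙│3
2│♙ ♙ · ♗ ♙ · ♙ ·│2
1│♖ · · ♕ ♔ ♗ ♘ ♖│1
  ─────────────────
  a b c d e f g h


4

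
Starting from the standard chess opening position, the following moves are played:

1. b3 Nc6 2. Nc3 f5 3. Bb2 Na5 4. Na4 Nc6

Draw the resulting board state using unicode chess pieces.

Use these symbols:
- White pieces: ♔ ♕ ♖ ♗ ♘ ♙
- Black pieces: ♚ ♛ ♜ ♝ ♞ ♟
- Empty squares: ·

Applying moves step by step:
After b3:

♜ ♞ ♝ ♛ ♚ ♝ ♞ ♜
♟ ♟ ♟ ♟ ♟ ♟ ♟ ♟
· · · · · · · ·
· · · · · · · ·
· · · · · · · ·
· ♙ · · · · · ·
♙ · ♙ ♙ ♙ ♙ ♙ ♙
♖ ♘ ♗ ♕ ♔ ♗ ♘ ♖


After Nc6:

♜ · ♝ ♛ ♚ ♝ ♞ ♜
♟ ♟ ♟ ♟ ♟ ♟ ♟ ♟
· · ♞ · · · · ·
· · · · · · · ·
· · · · · · · ·
· ♙ · · · · · ·
♙ · ♙ ♙ ♙ ♙ ♙ ♙
♖ ♘ ♗ ♕ ♔ ♗ ♘ ♖


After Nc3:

♜ · ♝ ♛ ♚ ♝ ♞ ♜
♟ ♟ ♟ ♟ ♟ ♟ ♟ ♟
· · ♞ · · · · ·
· · · · · · · ·
· · · · · · · ·
· ♙ ♘ · · · · ·
♙ · ♙ ♙ ♙ ♙ ♙ ♙
♖ · ♗ ♕ ♔ ♗ ♘ ♖


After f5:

♜ · ♝ ♛ ♚ ♝ ♞ ♜
♟ ♟ ♟ ♟ ♟ · ♟ ♟
· · ♞ · · · · ·
· · · · · ♟ · ·
· · · · · · · ·
· ♙ ♘ · · · · ·
♙ · ♙ ♙ ♙ ♙ ♙ ♙
♖ · ♗ ♕ ♔ ♗ ♘ ♖


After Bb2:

♜ · ♝ ♛ ♚ ♝ ♞ ♜
♟ ♟ ♟ ♟ ♟ · ♟ ♟
· · ♞ · · · · ·
· · · · · ♟ · ·
· · · · · · · ·
· ♙ ♘ · · · · ·
♙ ♗ ♙ ♙ ♙ ♙ ♙ ♙
♖ · · ♕ ♔ ♗ ♘ ♖


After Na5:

♜ · ♝ ♛ ♚ ♝ ♞ ♜
♟ ♟ ♟ ♟ ♟ · ♟ ♟
· · · · · · · ·
♞ · · · · ♟ · ·
· · · · · · · ·
· ♙ ♘ · · · · ·
♙ ♗ ♙ ♙ ♙ ♙ ♙ ♙
♖ · · ♕ ♔ ♗ ♘ ♖


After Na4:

♜ · ♝ ♛ ♚ ♝ ♞ ♜
♟ ♟ ♟ ♟ ♟ · ♟ ♟
· · · · · · · ·
♞ · · · · ♟ · ·
♘ · · · · · · ·
· ♙ · · · · · ·
♙ ♗ ♙ ♙ ♙ ♙ ♙ ♙
♖ · · ♕ ♔ ♗ ♘ ♖


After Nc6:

♜ · ♝ ♛ ♚ ♝ ♞ ♜
♟ ♟ ♟ ♟ ♟ · ♟ ♟
· · ♞ · · · · ·
· · · · · ♟ · ·
♘ · · · · · · ·
· ♙ · · · · · ·
♙ ♗ ♙ ♙ ♙ ♙ ♙ ♙
♖ · · ♕ ♔ ♗ ♘ ♖



  a b c d e f g h
  ─────────────────
8│♜ · ♝ ♛ ♚ ♝ ♞ ♜│8
7│♟ ♟ ♟ ♟ ♟ · ♟ ♟│7
6│· · ♞ · · · · ·│6
5│· · · · · ♟ · ·│5
4│♘ · · · · · · ·│4
3│· ♙ · · · · · ·│3
2│♙ ♗ ♙ ♙ ♙ ♙ ♙ ♙│2
1│♖ · · ♕ ♔ ♗ ♘ ♖│1
  ─────────────────
  a b c d e f g h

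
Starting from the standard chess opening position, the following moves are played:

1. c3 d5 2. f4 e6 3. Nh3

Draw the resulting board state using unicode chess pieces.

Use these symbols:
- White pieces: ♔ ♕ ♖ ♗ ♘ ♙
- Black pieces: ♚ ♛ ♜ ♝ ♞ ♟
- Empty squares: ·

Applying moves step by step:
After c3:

♜ ♞ ♝ ♛ ♚ ♝ ♞ ♜
♟ ♟ ♟ ♟ ♟ ♟ ♟ ♟
· · · · · · · ·
· · · · · · · ·
· · · · · · · ·
· · ♙ · · · · ·
♙ ♙ · ♙ ♙ ♙ ♙ ♙
♖ ♘ ♗ ♕ ♔ ♗ ♘ ♖


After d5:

♜ ♞ ♝ ♛ ♚ ♝ ♞ ♜
♟ ♟ ♟ · ♟ ♟ ♟ ♟
· · · · · · · ·
· · · ♟ · · · ·
· · · · · · · ·
· · ♙ · · · · ·
♙ ♙ · ♙ ♙ ♙ ♙ ♙
♖ ♘ ♗ ♕ ♔ ♗ ♘ ♖


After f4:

♜ ♞ ♝ ♛ ♚ ♝ ♞ ♜
♟ ♟ ♟ · ♟ ♟ ♟ ♟
· · · · · · · ·
· · · ♟ · · · ·
· · · · · ♙ · ·
· · ♙ · · · · ·
♙ ♙ · ♙ ♙ · ♙ ♙
♖ ♘ ♗ ♕ ♔ ♗ ♘ ♖


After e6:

♜ ♞ ♝ ♛ ♚ ♝ ♞ ♜
♟ ♟ ♟ · · ♟ ♟ ♟
· · · · ♟ · · ·
· · · ♟ · · · ·
· · · · · ♙ · ·
· · ♙ · · · · ·
♙ ♙ · ♙ ♙ · ♙ ♙
♖ ♘ ♗ ♕ ♔ ♗ ♘ ♖


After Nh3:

♜ ♞ ♝ ♛ ♚ ♝ ♞ ♜
♟ ♟ ♟ · · ♟ ♟ ♟
· · · · ♟ · · ·
· · · ♟ · · · ·
· · · · · ♙ · ·
· · ♙ · · · · ♘
♙ ♙ · ♙ ♙ · ♙ ♙
♖ ♘ ♗ ♕ ♔ ♗ · ♖



  a b c d e f g h
  ─────────────────
8│♜ ♞ ♝ ♛ ♚ ♝ ♞ ♜│8
7│♟ ♟ ♟ · · ♟ ♟ ♟│7
6│· · · · ♟ · · ·│6
5│· · · ♟ · · · ·│5
4│· · · · · ♙ · ·│4
3│· · ♙ · · · · ♘│3
2│♙ ♙ · ♙ ♙ · ♙ ♙│2
1│♖ ♘ ♗ ♕ ♔ ♗ · ♖│1
  ─────────────────
  a b c d e f g h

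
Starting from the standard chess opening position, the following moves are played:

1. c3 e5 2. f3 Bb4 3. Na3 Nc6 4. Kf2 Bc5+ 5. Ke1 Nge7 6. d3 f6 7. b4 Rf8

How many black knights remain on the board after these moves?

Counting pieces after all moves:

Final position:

  a b c d e f g h
  ─────────────────
8│♜ · ♝ ♛ ♚ ♜ · ·│8
7│♟ ♟ ♟ ♟ ♞ · ♟ ♟│7
6│· · ♞ · · ♟ · ·│6
5│· · ♝ · ♟ · · ·│5
4│· ♙ · · · · · ·│4
3│♘ · ♙ ♙ · ♙ · ·│3
2│♙ · · · ♙ · ♙ ♙│2
1│♖ · ♗ ♕ ♔ ♗ ♘ ♖│1
  ─────────────────
  a b c d e f g h


2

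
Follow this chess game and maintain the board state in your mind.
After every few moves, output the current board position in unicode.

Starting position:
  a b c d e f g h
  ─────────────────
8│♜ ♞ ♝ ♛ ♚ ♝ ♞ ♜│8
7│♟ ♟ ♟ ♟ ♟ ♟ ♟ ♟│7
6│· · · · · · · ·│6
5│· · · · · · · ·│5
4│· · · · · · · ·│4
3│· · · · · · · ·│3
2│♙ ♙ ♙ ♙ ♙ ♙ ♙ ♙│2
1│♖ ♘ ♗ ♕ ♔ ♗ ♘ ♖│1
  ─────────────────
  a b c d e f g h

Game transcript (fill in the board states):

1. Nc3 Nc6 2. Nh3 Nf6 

  a b c d e f g h
  ─────────────────
8│♜ · ♝ ♛ ♚ ♝ · ♜│8
7│♟ ♟ ♟ ♟ ♟ ♟ ♟ ♟│7
6│· · ♞ · · ♞ · ·│6
5│· · · · · · · ·│5
4│· · · · · · · ·│4
3│· · ♘ · · · · ♘│3
2│♙ ♙ ♙ ♙ ♙ ♙ ♙ ♙│2
1│♖ · ♗ ♕ ♔ ♗ · ♖│1
  ─────────────────
  a b c d e f g h

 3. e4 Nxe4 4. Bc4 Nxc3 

  a b c d e f g h
  ─────────────────
8│♜ · ♝ ♛ ♚ ♝ · ♜│8
7│♟ ♟ ♟ ♟ ♟ ♟ ♟ ♟│7
6│· · ♞ · · · · ·│6
5│· · · · · · · ·│5
4│· · ♗ · · · · ·│4
3│· · ♞ · · · · ♘│3
2│♙ ♙ ♙ ♙ · ♙ ♙ ♙│2
1│♖ · ♗ ♕ ♔ · · ♖│1
  ─────────────────
  a b c d e f g h

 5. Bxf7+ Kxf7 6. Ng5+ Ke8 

  a b c d e f g h
  ─────────────────
8│♜ · ♝ ♛ ♚ ♝ · ♜│8
7│♟ ♟ ♟ ♟ ♟ · ♟ ♟│7
6│· · ♞ · · · · ·│6
5│· · · · · · ♘ ·│5
4│· · · · · · · ·│4
3│· · ♞ · · · · ·│3
2│♙ ♙ ♙ ♙ · ♙ ♙ ♙│2
1│♖ · ♗ ♕ ♔ · · ♖│1
  ─────────────────
  a b c d e f g h

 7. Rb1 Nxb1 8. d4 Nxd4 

  a b c d e f g h
  ─────────────────
8│♜ · ♝ ♛ ♚ ♝ · ♜│8
7│♟ ♟ ♟ ♟ ♟ · ♟ ♟│7
6│· · · · · · · ·│6
5│· · · · · · ♘ ·│5
4│· · · ♞ · · · ·│4
3│· · · · · · · ·│3
2│♙ ♙ ♙ · · ♙ ♙ ♙│2
1│· ♞ ♗ ♕ ♔ · · ♖│1
  ─────────────────
  a b c d e f g h

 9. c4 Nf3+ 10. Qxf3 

  a b c d e f g h
  ─────────────────
8│♜ · ♝ ♛ ♚ ♝ · ♜│8
7│♟ ♟ ♟ ♟ ♟ · ♟ ♟│7
6│· · · · · · · ·│6
5│· · · · · · ♘ ·│5
4│· · ♙ · · · · ·│4
3│· · · · · ♕ · ·│3
2│♙ ♙ · · · ♙ ♙ ♙│2
1│· ♞ ♗ · ♔ · · ♖│1
  ─────────────────
  a b c d e f g h


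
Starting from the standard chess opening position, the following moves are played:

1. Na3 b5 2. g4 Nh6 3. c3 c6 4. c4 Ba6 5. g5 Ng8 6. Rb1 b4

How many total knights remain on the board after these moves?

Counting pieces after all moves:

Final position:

  a b c d e f g h
  ─────────────────
8│♜ ♞ · ♛ ♚ ♝ ♞ ♜│8
7│♟ · · ♟ ♟ ♟ ♟ ♟│7
6│♝ · ♟ · · · · ·│6
5│· · · · · · ♙ ·│5
4│· ♟ ♙ · · · · ·│4
3│♘ · · · · · · ·│3
2│♙ ♙ · ♙ ♙ ♙ · ♙│2
1│· ♖ ♗ ♕ ♔ ♗ ♘ ♖│1
  ─────────────────
  a b c d e f g h


4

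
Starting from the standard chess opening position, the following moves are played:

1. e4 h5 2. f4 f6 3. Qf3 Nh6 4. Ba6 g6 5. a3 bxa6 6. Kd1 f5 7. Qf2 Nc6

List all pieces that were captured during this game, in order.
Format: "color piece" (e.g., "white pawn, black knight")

Tracking captures:
  bxa6: captured white bishop

white bishop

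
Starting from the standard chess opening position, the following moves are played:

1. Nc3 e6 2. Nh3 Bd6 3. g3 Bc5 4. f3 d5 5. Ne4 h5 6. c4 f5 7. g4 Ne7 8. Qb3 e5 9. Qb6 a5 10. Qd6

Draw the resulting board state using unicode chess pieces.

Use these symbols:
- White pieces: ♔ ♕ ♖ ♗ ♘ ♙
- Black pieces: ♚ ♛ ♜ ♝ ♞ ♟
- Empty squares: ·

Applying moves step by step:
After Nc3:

♜ ♞ ♝ ♛ ♚ ♝ ♞ ♜
♟ ♟ ♟ ♟ ♟ ♟ ♟ ♟
· · · · · · · ·
· · · · · · · ·
· · · · · · · ·
· · ♘ · · · · ·
♙ ♙ ♙ ♙ ♙ ♙ ♙ ♙
♖ · ♗ ♕ ♔ ♗ ♘ ♖


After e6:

♜ ♞ ♝ ♛ ♚ ♝ ♞ ♜
♟ ♟ ♟ ♟ · ♟ ♟ ♟
· · · · ♟ · · ·
· · · · · · · ·
· · · · · · · ·
· · ♘ · · · · ·
♙ ♙ ♙ ♙ ♙ ♙ ♙ ♙
♖ · ♗ ♕ ♔ ♗ ♘ ♖


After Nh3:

♜ ♞ ♝ ♛ ♚ ♝ ♞ ♜
♟ ♟ ♟ ♟ · ♟ ♟ ♟
· · · · ♟ · · ·
· · · · · · · ·
· · · · · · · ·
· · ♘ · · · · ♘
♙ ♙ ♙ ♙ ♙ ♙ ♙ ♙
♖ · ♗ ♕ ♔ ♗ · ♖


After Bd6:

♜ ♞ ♝ ♛ ♚ · ♞ ♜
♟ ♟ ♟ ♟ · ♟ ♟ ♟
· · · ♝ ♟ · · ·
· · · · · · · ·
· · · · · · · ·
· · ♘ · · · · ♘
♙ ♙ ♙ ♙ ♙ ♙ ♙ ♙
♖ · ♗ ♕ ♔ ♗ · ♖


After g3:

♜ ♞ ♝ ♛ ♚ · ♞ ♜
♟ ♟ ♟ ♟ · ♟ ♟ ♟
· · · ♝ ♟ · · ·
· · · · · · · ·
· · · · · · · ·
· · ♘ · · · ♙ ♘
♙ ♙ ♙ ♙ ♙ ♙ · ♙
♖ · ♗ ♕ ♔ ♗ · ♖


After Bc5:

♜ ♞ ♝ ♛ ♚ · ♞ ♜
♟ ♟ ♟ ♟ · ♟ ♟ ♟
· · · · ♟ · · ·
· · ♝ · · · · ·
· · · · · · · ·
· · ♘ · · · ♙ ♘
♙ ♙ ♙ ♙ ♙ ♙ · ♙
♖ · ♗ ♕ ♔ ♗ · ♖


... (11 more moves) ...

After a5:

♜ ♞ ♝ ♛ ♚ · · ♜
· ♟ ♟ · ♞ · ♟ ·
· ♕ · · · · · ·
♟ · ♝ ♟ ♟ ♟ · ♟
· · ♙ · ♘ · ♙ ·
· · · · · ♙ · ♘
♙ ♙ · ♙ ♙ · · ♙
♖ · ♗ · ♔ ♗ · ♖


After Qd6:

♜ ♞ ♝ ♛ ♚ · · ♜
· ♟ ♟ · ♞ · ♟ ·
· · · ♕ · · · ·
♟ · ♝ ♟ ♟ ♟ · ♟
· · ♙ · ♘ · ♙ ·
· · · · · ♙ · ♘
♙ ♙ · ♙ ♙ · · ♙
♖ · ♗ · ♔ ♗ · ♖



  a b c d e f g h
  ─────────────────
8│♜ ♞ ♝ ♛ ♚ · · ♜│8
7│· ♟ ♟ · ♞ · ♟ ·│7
6│· · · ♕ · · · ·│6
5│♟ · ♝ ♟ ♟ ♟ · ♟│5
4│· · ♙ · ♘ · ♙ ·│4
3│· · · · · ♙ · ♘│3
2│♙ ♙ · ♙ ♙ · · ♙│2
1│♖ · ♗ · ♔ ♗ · ♖│1
  ─────────────────
  a b c d e f g h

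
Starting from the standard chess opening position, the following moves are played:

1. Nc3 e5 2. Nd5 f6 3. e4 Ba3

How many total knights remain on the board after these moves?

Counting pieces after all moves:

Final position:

  a b c d e f g h
  ─────────────────
8│♜ ♞ ♝ ♛ ♚ · ♞ ♜│8
7│♟ ♟ ♟ ♟ · · ♟ ♟│7
6│· · · · · ♟ · ·│6
5│· · · ♘ ♟ · · ·│5
4│· · · · ♙ · · ·│4
3│♝ · · · · · · ·│3
2│♙ ♙ ♙ ♙ · ♙ ♙ ♙│2
1│♖ · ♗ ♕ ♔ ♗ ♘ ♖│1
  ─────────────────
  a b c d e f g h


4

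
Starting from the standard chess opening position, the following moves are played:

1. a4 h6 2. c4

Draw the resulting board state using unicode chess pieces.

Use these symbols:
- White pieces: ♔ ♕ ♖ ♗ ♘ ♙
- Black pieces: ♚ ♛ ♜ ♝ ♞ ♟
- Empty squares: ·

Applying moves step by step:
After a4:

♜ ♞ ♝ ♛ ♚ ♝ ♞ ♜
♟ ♟ ♟ ♟ ♟ ♟ ♟ ♟
· · · · · · · ·
· · · · · · · ·
♙ · · · · · · ·
· · · · · · · ·
· ♙ ♙ ♙ ♙ ♙ ♙ ♙
♖ ♘ ♗ ♕ ♔ ♗ ♘ ♖


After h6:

♜ ♞ ♝ ♛ ♚ ♝ ♞ ♜
♟ ♟ ♟ ♟ ♟ ♟ ♟ ·
· · · · · · · ♟
· · · · · · · ·
♙ · · · · · · ·
· · · · · · · ·
· ♙ ♙ ♙ ♙ ♙ ♙ ♙
♖ ♘ ♗ ♕ ♔ ♗ ♘ ♖


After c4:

♜ ♞ ♝ ♛ ♚ ♝ ♞ ♜
♟ ♟ ♟ ♟ ♟ ♟ ♟ ·
· · · · · · · ♟
· · · · · · · ·
♙ · ♙ · · · · ·
· · · · · · · ·
· ♙ · ♙ ♙ ♙ ♙ ♙
♖ ♘ ♗ ♕ ♔ ♗ ♘ ♖



  a b c d e f g h
  ─────────────────
8│♜ ♞ ♝ ♛ ♚ ♝ ♞ ♜│8
7│♟ ♟ ♟ ♟ ♟ ♟ ♟ ·│7
6│· · · · · · · ♟│6
5│· · · · · · · ·│5
4│♙ · ♙ · · · · ·│4
3│· · · · · · · ·│3
2│· ♙ · ♙ ♙ ♙ ♙ ♙│2
1│♖ ♘ ♗ ♕ ♔ ♗ ♘ ♖│1
  ─────────────────
  a b c d e f g h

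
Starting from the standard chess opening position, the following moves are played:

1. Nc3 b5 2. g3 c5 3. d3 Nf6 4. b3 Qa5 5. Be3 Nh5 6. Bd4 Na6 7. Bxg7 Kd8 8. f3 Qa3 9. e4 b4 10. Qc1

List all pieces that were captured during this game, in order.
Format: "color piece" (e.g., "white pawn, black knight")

Tracking captures:
  Bxg7: captured black pawn

black pawn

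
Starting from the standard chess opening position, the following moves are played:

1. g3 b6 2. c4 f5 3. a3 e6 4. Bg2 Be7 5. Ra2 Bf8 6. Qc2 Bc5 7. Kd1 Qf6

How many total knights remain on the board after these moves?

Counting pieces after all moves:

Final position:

  a b c d e f g h
  ─────────────────
8│♜ ♞ ♝ · ♚ · ♞ ♜│8
7│♟ · ♟ ♟ · · ♟ ♟│7
6│· ♟ · · ♟ ♛ · ·│6
5│· · ♝ · · ♟ · ·│5
4│· · ♙ · · · · ·│4
3│♙ · · · · · ♙ ·│3
2│♖ ♙ ♕ ♙ ♙ ♙ ♗ ♙│2
1│· ♘ ♗ ♔ · · ♘ ♖│1
  ─────────────────
  a b c d e f g h


4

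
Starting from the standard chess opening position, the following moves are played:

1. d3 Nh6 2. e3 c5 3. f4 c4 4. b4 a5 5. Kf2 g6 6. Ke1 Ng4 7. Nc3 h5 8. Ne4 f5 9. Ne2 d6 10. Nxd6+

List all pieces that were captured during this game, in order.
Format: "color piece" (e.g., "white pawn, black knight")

Tracking captures:
  Nxd6+: captured black pawn

black pawn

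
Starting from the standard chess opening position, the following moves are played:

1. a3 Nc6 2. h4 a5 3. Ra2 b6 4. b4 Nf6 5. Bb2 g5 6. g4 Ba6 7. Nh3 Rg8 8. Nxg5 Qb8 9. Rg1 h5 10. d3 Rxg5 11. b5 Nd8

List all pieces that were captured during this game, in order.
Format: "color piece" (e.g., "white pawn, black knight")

Tracking captures:
  Nxg5: captured black pawn
  Rxg5: captured white knight

black pawn, white knight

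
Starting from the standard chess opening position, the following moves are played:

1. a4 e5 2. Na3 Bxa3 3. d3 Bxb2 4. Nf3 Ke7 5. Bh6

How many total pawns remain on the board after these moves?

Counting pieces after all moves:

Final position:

  a b c d e f g h
  ─────────────────
8│♜ ♞ ♝ ♛ · · ♞ ♜│8
7│♟ ♟ ♟ ♟ ♚ ♟ ♟ ♟│7
6│· · · · · · · ♗│6
5│· · · · ♟ · · ·│5
4│♙ · · · · · · ·│4
3│· · · ♙ · ♘ · ·│3
2│· ♝ ♙ · ♙ ♙ ♙ ♙│2
1│♖ · · ♕ ♔ ♗ · ♖│1
  ─────────────────
  a b c d e f g h


15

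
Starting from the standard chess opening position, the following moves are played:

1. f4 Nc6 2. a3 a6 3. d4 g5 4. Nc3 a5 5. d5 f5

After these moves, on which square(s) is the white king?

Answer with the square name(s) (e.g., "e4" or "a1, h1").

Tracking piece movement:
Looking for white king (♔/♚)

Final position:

  a b c d e f g h
  ─────────────────
8│♜ · ♝ ♛ ♚ ♝ ♞ ♜│8
7│· ♟ ♟ ♟ ♟ · · ♟│7
6│· · ♞ · · · · ·│6
5│♟ · · ♙ · ♟ ♟ ·│5
4│· · · · · ♙ · ·│4
3│♙ · ♘ · · · · ·│3
2│· ♙ ♙ · ♙ · ♙ ♙│2
1│♖ · ♗ ♕ ♔ ♗ ♘ ♖│1
  ─────────────────
  a b c d e f g h


e1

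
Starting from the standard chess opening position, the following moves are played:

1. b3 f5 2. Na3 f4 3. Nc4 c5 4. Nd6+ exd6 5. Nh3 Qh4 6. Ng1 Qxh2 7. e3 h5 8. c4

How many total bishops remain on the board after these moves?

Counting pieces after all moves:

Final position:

  a b c d e f g h
  ─────────────────
8│♜ ♞ ♝ · ♚ ♝ ♞ ♜│8
7│♟ ♟ · ♟ · · ♟ ·│7
6│· · · ♟ · · · ·│6
5│· · ♟ · · · · ♟│5
4│· · ♙ · · ♟ · ·│4
3│· ♙ · · ♙ · · ·│3
2│♙ · · ♙ · ♙ ♙ ♛│2
1│♖ · ♗ ♕ ♔ ♗ ♘ ♖│1
  ─────────────────
  a b c d e f g h


4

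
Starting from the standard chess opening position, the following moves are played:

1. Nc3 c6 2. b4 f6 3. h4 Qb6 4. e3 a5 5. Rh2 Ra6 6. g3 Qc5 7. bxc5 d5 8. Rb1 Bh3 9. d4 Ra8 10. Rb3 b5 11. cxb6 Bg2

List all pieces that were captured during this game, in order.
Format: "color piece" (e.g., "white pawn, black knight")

Tracking captures:
  bxc5: captured black queen
  cxb6: captured black pawn

black queen, black pawn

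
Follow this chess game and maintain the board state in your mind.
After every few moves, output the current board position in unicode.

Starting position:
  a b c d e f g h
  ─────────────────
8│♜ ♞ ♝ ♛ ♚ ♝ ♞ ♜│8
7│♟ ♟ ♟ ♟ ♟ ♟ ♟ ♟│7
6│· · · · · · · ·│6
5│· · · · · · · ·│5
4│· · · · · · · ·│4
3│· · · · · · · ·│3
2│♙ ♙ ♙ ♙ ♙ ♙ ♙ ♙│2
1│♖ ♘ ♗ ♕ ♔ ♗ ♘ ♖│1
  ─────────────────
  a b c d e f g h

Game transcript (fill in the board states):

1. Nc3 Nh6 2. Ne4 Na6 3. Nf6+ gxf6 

  a b c d e f g h
  ─────────────────
8│♜ · ♝ ♛ ♚ ♝ · ♜│8
7│♟ ♟ ♟ ♟ ♟ ♟ · ♟│7
6│♞ · · · · ♟ · ♞│6
5│· · · · · · · ·│5
4│· · · · · · · ·│4
3│· · · · · · · ·│3
2│♙ ♙ ♙ ♙ ♙ ♙ ♙ ♙│2
1│♖ · ♗ ♕ ♔ ♗ ♘ ♖│1
  ─────────────────
  a b c d e f g h

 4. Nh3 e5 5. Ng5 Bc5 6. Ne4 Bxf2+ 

  a b c d e f g h
  ─────────────────
8│♜ · ♝ ♛ ♚ · · ♜│8
7│♟ ♟ ♟ ♟ · ♟ · ♟│7
6│♞ · · · · ♟ · ♞│6
5│· · · · ♟ · · ·│5
4│· · · · ♘ · · ·│4
3│· · · · · · · ·│3
2│♙ ♙ ♙ ♙ ♙ ♝ ♙ ♙│2
1│♖ · ♗ ♕ ♔ ♗ · ♖│1
  ─────────────────
  a b c d e f g h

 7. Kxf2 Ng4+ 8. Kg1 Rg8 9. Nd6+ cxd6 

  a b c d e f g h
  ─────────────────
8│♜ · ♝ ♛ ♚ · ♜ ·│8
7│♟ ♟ · ♟ · ♟ · ♟│7
6│♞ · · ♟ · ♟ · ·│6
5│· · · · ♟ · · ·│5
4│· · · · · · ♞ ·│4
3│· · · · · · · ·│3
2│♙ ♙ ♙ ♙ ♙ · ♙ ♙│2
1│♖ · ♗ ♕ · ♗ ♔ ♖│1
  ─────────────────
  a b c d e f g h

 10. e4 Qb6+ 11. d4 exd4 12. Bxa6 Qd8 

  a b c d e f g h
  ─────────────────
8│♜ · ♝ ♛ ♚ · ♜ ·│8
7│♟ ♟ · ♟ · ♟ · ♟│7
6│♗ · · ♟ · ♟ · ·│6
5│· · · · · · · ·│5
4│· · · ♟ ♙ · ♞ ·│4
3│· · · · · · · ·│3
2│♙ ♙ ♙ · · · ♙ ♙│2
1│♖ · ♗ ♕ · · ♔ ♖│1
  ─────────────────
  a b c d e f g h



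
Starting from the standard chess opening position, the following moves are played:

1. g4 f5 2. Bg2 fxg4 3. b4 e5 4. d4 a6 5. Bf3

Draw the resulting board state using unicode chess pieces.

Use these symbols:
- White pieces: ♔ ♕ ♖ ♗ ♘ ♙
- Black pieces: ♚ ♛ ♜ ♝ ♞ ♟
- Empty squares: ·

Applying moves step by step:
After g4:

♜ ♞ ♝ ♛ ♚ ♝ ♞ ♜
♟ ♟ ♟ ♟ ♟ ♟ ♟ ♟
· · · · · · · ·
· · · · · · · ·
· · · · · · ♙ ·
· · · · · · · ·
♙ ♙ ♙ ♙ ♙ ♙ · ♙
♖ ♘ ♗ ♕ ♔ ♗ ♘ ♖


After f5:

♜ ♞ ♝ ♛ ♚ ♝ ♞ ♜
♟ ♟ ♟ ♟ ♟ · ♟ ♟
· · · · · · · ·
· · · · · ♟ · ·
· · · · · · ♙ ·
· · · · · · · ·
♙ ♙ ♙ ♙ ♙ ♙ · ♙
♖ ♘ ♗ ♕ ♔ ♗ ♘ ♖


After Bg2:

♜ ♞ ♝ ♛ ♚ ♝ ♞ ♜
♟ ♟ ♟ ♟ ♟ · ♟ ♟
· · · · · · · ·
· · · · · ♟ · ·
· · · · · · ♙ ·
· · · · · · · ·
♙ ♙ ♙ ♙ ♙ ♙ ♗ ♙
♖ ♘ ♗ ♕ ♔ · ♘ ♖


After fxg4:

♜ ♞ ♝ ♛ ♚ ♝ ♞ ♜
♟ ♟ ♟ ♟ ♟ · ♟ ♟
· · · · · · · ·
· · · · · · · ·
· · · · · · ♟ ·
· · · · · · · ·
♙ ♙ ♙ ♙ ♙ ♙ ♗ ♙
♖ ♘ ♗ ♕ ♔ · ♘ ♖


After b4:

♜ ♞ ♝ ♛ ♚ ♝ ♞ ♜
♟ ♟ ♟ ♟ ♟ · ♟ ♟
· · · · · · · ·
· · · · · · · ·
· ♙ · · · · ♟ ·
· · · · · · · ·
♙ · ♙ ♙ ♙ ♙ ♗ ♙
♖ ♘ ♗ ♕ ♔ · ♘ ♖


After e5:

♜ ♞ ♝ ♛ ♚ ♝ ♞ ♜
♟ ♟ ♟ ♟ · · ♟ ♟
· · · · · · · ·
· · · · ♟ · · ·
· ♙ · · · · ♟ ·
· · · · · · · ·
♙ · ♙ ♙ ♙ ♙ ♗ ♙
♖ ♘ ♗ ♕ ♔ · ♘ ♖


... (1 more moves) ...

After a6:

♜ ♞ ♝ ♛ ♚ ♝ ♞ ♜
· ♟ ♟ ♟ · · ♟ ♟
♟ · · · · · · ·
· · · · ♟ · · ·
· ♙ · ♙ · · ♟ ·
· · · · · · · ·
♙ · ♙ · ♙ ♙ ♗ ♙
♖ ♘ ♗ ♕ ♔ · ♘ ♖


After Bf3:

♜ ♞ ♝ ♛ ♚ ♝ ♞ ♜
· ♟ ♟ ♟ · · ♟ ♟
♟ · · · · · · ·
· · · · ♟ · · ·
· ♙ · ♙ · · ♟ ·
· · · · · ♗ · ·
♙ · ♙ · ♙ ♙ · ♙
♖ ♘ ♗ ♕ ♔ · ♘ ♖



  a b c d e f g h
  ─────────────────
8│♜ ♞ ♝ ♛ ♚ ♝ ♞ ♜│8
7│· ♟ ♟ ♟ · · ♟ ♟│7
6│♟ · · · · · · ·│6
5│· · · · ♟ · · ·│5
4│· ♙ · ♙ · · ♟ ·│4
3│· · · · · ♗ · ·│3
2│♙ · ♙ · ♙ ♙ · ♙│2
1│♖ ♘ ♗ ♕ ♔ · ♘ ♖│1
  ─────────────────
  a b c d e f g h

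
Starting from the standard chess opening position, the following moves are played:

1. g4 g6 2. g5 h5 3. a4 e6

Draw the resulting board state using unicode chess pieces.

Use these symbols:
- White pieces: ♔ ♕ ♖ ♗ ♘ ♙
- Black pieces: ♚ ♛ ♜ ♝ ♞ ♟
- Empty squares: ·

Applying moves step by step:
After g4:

♜ ♞ ♝ ♛ ♚ ♝ ♞ ♜
♟ ♟ ♟ ♟ ♟ ♟ ♟ ♟
· · · · · · · ·
· · · · · · · ·
· · · · · · ♙ ·
· · · · · · · ·
♙ ♙ ♙ ♙ ♙ ♙ · ♙
♖ ♘ ♗ ♕ ♔ ♗ ♘ ♖


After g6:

♜ ♞ ♝ ♛ ♚ ♝ ♞ ♜
♟ ♟ ♟ ♟ ♟ ♟ · ♟
· · · · · · ♟ ·
· · · · · · · ·
· · · · · · ♙ ·
· · · · · · · ·
♙ ♙ ♙ ♙ ♙ ♙ · ♙
♖ ♘ ♗ ♕ ♔ ♗ ♘ ♖


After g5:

♜ ♞ ♝ ♛ ♚ ♝ ♞ ♜
♟ ♟ ♟ ♟ ♟ ♟ · ♟
· · · · · · ♟ ·
· · · · · · ♙ ·
· · · · · · · ·
· · · · · · · ·
♙ ♙ ♙ ♙ ♙ ♙ · ♙
♖ ♘ ♗ ♕ ♔ ♗ ♘ ♖


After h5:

♜ ♞ ♝ ♛ ♚ ♝ ♞ ♜
♟ ♟ ♟ ♟ ♟ ♟ · ·
· · · · · · ♟ ·
· · · · · · ♙ ♟
· · · · · · · ·
· · · · · · · ·
♙ ♙ ♙ ♙ ♙ ♙ · ♙
♖ ♘ ♗ ♕ ♔ ♗ ♘ ♖


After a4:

♜ ♞ ♝ ♛ ♚ ♝ ♞ ♜
♟ ♟ ♟ ♟ ♟ ♟ · ·
· · · · · · ♟ ·
· · · · · · ♙ ♟
♙ · · · · · · ·
· · · · · · · ·
· ♙ ♙ ♙ ♙ ♙ · ♙
♖ ♘ ♗ ♕ ♔ ♗ ♘ ♖


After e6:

♜ ♞ ♝ ♛ ♚ ♝ ♞ ♜
♟ ♟ ♟ ♟ · ♟ · ·
· · · · ♟ · ♟ ·
· · · · · · ♙ ♟
♙ · · · · · · ·
· · · · · · · ·
· ♙ ♙ ♙ ♙ ♙ · ♙
♖ ♘ ♗ ♕ ♔ ♗ ♘ ♖



  a b c d e f g h
  ─────────────────
8│♜ ♞ ♝ ♛ ♚ ♝ ♞ ♜│8
7│♟ ♟ ♟ ♟ · ♟ · ·│7
6│· · · · ♟ · ♟ ·│6
5│· · · · · · ♙ ♟│5
4│♙ · · · · · · ·│4
3│· · · · · · · ·│3
2│· ♙ ♙ ♙ ♙ ♙ · ♙│2
1│♖ ♘ ♗ ♕ ♔ ♗ ♘ ♖│1
  ─────────────────
  a b c d e f g h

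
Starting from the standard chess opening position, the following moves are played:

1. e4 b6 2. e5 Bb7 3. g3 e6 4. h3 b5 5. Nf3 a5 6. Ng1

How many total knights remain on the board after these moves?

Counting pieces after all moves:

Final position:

  a b c d e f g h
  ─────────────────
8│♜ ♞ · ♛ ♚ ♝ ♞ ♜│8
7│· ♝ ♟ ♟ · ♟ ♟ ♟│7
6│· · · · ♟ · · ·│6
5│♟ ♟ · · ♙ · · ·│5
4│· · · · · · · ·│4
3│· · · · · · ♙ ♙│3
2│♙ ♙ ♙ ♙ · ♙ · ·│2
1│♖ ♘ ♗ ♕ ♔ ♗ ♘ ♖│1
  ─────────────────
  a b c d e f g h


4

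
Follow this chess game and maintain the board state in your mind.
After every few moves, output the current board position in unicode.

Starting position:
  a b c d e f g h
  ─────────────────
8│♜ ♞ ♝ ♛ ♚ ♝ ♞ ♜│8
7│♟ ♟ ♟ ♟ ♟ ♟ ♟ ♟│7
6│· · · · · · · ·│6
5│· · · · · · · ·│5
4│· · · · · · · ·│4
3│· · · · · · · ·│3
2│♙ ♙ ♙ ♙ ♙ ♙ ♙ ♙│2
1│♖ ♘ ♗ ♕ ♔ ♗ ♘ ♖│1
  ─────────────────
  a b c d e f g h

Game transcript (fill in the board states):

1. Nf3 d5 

  a b c d e f g h
  ─────────────────
8│♜ ♞ ♝ ♛ ♚ ♝ ♞ ♜│8
7│♟ ♟ ♟ · ♟ ♟ ♟ ♟│7
6│· · · · · · · ·│6
5│· · · ♟ · · · ·│5
4│· · · · · · · ·│4
3│· · · · · ♘ · ·│3
2│♙ ♙ ♙ ♙ ♙ ♙ ♙ ♙│2
1│♖ ♘ ♗ ♕ ♔ ♗ · ♖│1
  ─────────────────
  a b c d e f g h

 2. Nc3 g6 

  a b c d e f g h
  ─────────────────
8│♜ ♞ ♝ ♛ ♚ ♝ ♞ ♜│8
7│♟ ♟ ♟ · ♟ ♟ · ♟│7
6│· · · · · · ♟ ·│6
5│· · · ♟ · · · ·│5
4│· · · · · · · ·│4
3│· · ♘ · · ♘ · ·│3
2│♙ ♙ ♙ ♙ ♙ ♙ ♙ ♙│2
1│♖ · ♗ ♕ ♔ ♗ · ♖│1
  ─────────────────
  a b c d e f g h

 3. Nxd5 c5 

  a b c d e f g h
  ─────────────────
8│♜ ♞ ♝ ♛ ♚ ♝ ♞ ♜│8
7│♟ ♟ · · ♟ ♟ · ♟│7
6│· · · · · · ♟ ·│6
5│· · ♟ ♘ · · · ·│5
4│· · · · · · · ·│4
3│· · · · · ♘ · ·│3
2│♙ ♙ ♙ ♙ ♙ ♙ ♙ ♙│2
1│♖ · ♗ ♕ ♔ ♗ · ♖│1
  ─────────────────
  a b c d e f g h

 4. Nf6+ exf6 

  a b c d e f g h
  ─────────────────
8│♜ ♞ ♝ ♛ ♚ ♝ ♞ ♜│8
7│♟ ♟ · · · ♟ · ♟│7
6│· · · · · ♟ ♟ ·│6
5│· · ♟ · · · · ·│5
4│· · · · · · · ·│4
3│· · · · · ♘ · ·│3
2│♙ ♙ ♙ ♙ ♙ ♙ ♙ ♙│2
1│♖ · ♗ ♕ ♔ ♗ · ♖│1
  ─────────────────
  a b c d e f g h

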